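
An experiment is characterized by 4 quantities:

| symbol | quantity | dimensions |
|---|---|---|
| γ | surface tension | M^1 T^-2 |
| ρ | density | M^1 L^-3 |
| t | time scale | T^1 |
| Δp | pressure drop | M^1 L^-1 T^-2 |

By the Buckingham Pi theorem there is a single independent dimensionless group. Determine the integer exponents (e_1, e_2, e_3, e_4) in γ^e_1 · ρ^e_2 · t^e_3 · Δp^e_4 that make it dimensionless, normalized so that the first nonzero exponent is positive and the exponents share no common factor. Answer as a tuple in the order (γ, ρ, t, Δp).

(2, 1, -2, -3)

M: e_1·(1) + e_2·(1) + e_3·(0) + e_4·(1) = 0
L: e_1·(0) + e_2·(-3) + e_3·(0) + e_4·(-1) = 0
T: e_1·(-2) + e_2·(0) + e_3·(1) + e_4·(-2) = 0
Solving this homogeneous linear system for the smallest-integer solution (first nonzero entry positive) gives (2, 1, -2, -3).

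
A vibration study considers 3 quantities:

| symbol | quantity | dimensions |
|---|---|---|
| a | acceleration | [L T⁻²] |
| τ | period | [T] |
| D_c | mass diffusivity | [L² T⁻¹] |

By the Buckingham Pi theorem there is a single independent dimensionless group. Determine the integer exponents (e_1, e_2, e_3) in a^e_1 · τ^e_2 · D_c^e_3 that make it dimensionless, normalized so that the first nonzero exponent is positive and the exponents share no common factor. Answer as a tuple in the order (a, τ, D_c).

L: e_1·(1) + e_2·(0) + e_3·(2) = 0
T: e_1·(-2) + e_2·(1) + e_3·(-1) = 0
Solving this homogeneous linear system for the smallest-integer solution (first nonzero entry positive) gives (2, 3, -1).

(2, 3, -1)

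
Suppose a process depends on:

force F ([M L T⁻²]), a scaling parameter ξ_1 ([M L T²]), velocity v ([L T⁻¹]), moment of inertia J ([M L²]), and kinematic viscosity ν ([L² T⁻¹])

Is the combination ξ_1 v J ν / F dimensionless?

no

Sum the exponent of each base dimension across the product:
  M: −[F]_M + [ξ_1]_M + [v]_M + [J]_M + [ν]_M = −(1) + (1) + (0) + (1) + (0) = 1
  L: −[F]_L + [ξ_1]_L + [v]_L + [J]_L + [ν]_L = −(1) + (1) + (1) + (2) + (2) = 5
  T: −[F]_T + [ξ_1]_T + [v]_T + [J]_T + [ν]_T = −(-2) + (2) + (-1) + (0) + (-1) = 2
Net dimensions [M L⁵ T²] ≠ [1] — not dimensionless.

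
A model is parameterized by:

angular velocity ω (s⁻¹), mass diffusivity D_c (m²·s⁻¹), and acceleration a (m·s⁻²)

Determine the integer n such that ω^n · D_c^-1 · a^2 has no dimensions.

-3

Balance the T exponent: (-1)·n from ω, plus −(-1) + 2·(-2) = -3 from the rest, must sum to zero.
−n − 3 = 0, so n = -3.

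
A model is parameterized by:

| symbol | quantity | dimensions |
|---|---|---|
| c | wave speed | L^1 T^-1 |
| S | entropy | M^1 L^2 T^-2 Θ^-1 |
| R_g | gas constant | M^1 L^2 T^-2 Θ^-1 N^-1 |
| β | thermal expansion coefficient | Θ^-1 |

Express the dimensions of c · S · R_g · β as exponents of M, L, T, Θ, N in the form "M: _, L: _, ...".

Collect each base-dimension exponent across the product:
  M: (0) + (1) + (1) + (0) = 2
  L: (1) + (2) + (2) + (0) = 5
  T: (-1) + (-2) + (-2) + (0) = -5
  Θ: (0) + (-1) + (-1) + (-1) = -3
  N: (0) + (0) + (-1) + (0) = -1
So the dimensions are [M² L⁵ T⁻⁵ Θ⁻³ N⁻¹].

M: 2, L: 5, T: -5, Θ: -3, N: -1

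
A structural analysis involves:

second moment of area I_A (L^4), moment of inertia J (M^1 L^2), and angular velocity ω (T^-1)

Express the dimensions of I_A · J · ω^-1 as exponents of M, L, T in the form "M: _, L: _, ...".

Collect each base-dimension exponent across the product:
  M: (0) + (1) − (0) = 1
  L: (4) + (2) − (0) = 6
  T: (0) + (0) − (-1) = 1
So the dimensions are [M L⁶ T].

M: 1, L: 6, T: 1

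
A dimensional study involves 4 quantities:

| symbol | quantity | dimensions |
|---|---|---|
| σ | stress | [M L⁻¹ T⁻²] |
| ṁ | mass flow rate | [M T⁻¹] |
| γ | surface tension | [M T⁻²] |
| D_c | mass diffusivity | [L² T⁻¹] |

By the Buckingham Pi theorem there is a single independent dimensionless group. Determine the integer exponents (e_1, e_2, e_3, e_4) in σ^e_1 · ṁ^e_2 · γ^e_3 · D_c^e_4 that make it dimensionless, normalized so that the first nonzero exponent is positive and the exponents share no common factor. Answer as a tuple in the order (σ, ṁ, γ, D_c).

M: e_1·(1) + e_2·(1) + e_3·(1) + e_4·(0) = 0
L: e_1·(-1) + e_2·(0) + e_3·(0) + e_4·(2) = 0
T: e_1·(-2) + e_2·(-1) + e_3·(-2) + e_4·(-1) = 0
Solving this homogeneous linear system for the smallest-integer solution (first nonzero entry positive) gives (2, 1, -3, 1).

(2, 1, -3, 1)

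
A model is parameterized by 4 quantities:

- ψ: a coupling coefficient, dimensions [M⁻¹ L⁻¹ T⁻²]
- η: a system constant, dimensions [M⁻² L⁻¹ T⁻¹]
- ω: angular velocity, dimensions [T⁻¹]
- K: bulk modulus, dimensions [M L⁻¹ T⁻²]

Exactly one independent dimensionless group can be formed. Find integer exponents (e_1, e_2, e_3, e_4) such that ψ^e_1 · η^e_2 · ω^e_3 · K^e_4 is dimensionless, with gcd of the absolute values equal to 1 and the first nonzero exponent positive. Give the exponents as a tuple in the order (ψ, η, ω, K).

(3, -2, -2, -1)

M: e_1·(-1) + e_2·(-2) + e_3·(0) + e_4·(1) = 0
L: e_1·(-1) + e_2·(-1) + e_3·(0) + e_4·(-1) = 0
T: e_1·(-2) + e_2·(-1) + e_3·(-1) + e_4·(-2) = 0
Solving this homogeneous linear system for the smallest-integer solution (first nonzero entry positive) gives (3, -2, -2, -1).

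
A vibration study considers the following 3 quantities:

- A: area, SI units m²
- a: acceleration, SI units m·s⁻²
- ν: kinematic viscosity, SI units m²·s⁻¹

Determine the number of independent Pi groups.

There are 3 variables and 2 base dimensions (L, T).
The dimension matrix has rank 2.
Independent dimensionless groups: 3 − 2 = 1.

1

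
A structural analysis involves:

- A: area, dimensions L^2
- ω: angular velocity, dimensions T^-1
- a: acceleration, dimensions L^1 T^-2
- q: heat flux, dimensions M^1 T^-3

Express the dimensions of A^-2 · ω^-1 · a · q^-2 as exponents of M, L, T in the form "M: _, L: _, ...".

M: -2, L: -3, T: 5

Collect each base-dimension exponent across the product:
  M: −2·(0) − (0) + (0) − 2·(1) = -2
  L: −2·(2) − (0) + (1) − 2·(0) = -3
  T: −2·(0) − (-1) + (-2) − 2·(-3) = 5
So the dimensions are [M⁻² L⁻³ T⁵].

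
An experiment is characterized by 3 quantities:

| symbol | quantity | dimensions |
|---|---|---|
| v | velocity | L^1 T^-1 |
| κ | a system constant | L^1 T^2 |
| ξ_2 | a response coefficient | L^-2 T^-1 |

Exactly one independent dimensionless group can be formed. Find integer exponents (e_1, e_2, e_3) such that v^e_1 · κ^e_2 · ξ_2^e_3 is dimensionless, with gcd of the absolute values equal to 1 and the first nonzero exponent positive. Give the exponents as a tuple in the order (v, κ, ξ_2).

(1, 1, 1)

L: e_1·(1) + e_2·(1) + e_3·(-2) = 0
T: e_1·(-1) + e_2·(2) + e_3·(-1) = 0
Solving this homogeneous linear system for the smallest-integer solution (first nonzero entry positive) gives (1, 1, 1).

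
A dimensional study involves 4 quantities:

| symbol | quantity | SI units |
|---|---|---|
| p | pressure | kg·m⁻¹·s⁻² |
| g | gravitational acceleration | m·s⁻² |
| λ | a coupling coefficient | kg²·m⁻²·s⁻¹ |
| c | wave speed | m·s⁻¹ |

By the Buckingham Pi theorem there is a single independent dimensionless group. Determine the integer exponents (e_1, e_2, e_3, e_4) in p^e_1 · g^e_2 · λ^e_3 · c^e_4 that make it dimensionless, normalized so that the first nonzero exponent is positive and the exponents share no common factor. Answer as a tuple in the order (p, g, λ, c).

(2, -3, -1, 3)

M: e_1·(1) + e_2·(0) + e_3·(2) + e_4·(0) = 0
L: e_1·(-1) + e_2·(1) + e_3·(-2) + e_4·(1) = 0
T: e_1·(-2) + e_2·(-2) + e_3·(-1) + e_4·(-1) = 0
Solving this homogeneous linear system for the smallest-integer solution (first nonzero entry positive) gives (2, -3, -1, 3).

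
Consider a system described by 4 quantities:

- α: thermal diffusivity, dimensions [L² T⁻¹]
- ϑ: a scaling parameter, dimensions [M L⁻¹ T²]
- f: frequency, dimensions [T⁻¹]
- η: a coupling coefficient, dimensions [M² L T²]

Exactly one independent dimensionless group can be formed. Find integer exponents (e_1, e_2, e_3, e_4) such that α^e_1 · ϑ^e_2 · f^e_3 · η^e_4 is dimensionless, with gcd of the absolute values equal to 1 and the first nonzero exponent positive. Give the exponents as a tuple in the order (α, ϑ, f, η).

(3, 4, 1, -2)

M: e_1·(0) + e_2·(1) + e_3·(0) + e_4·(2) = 0
L: e_1·(2) + e_2·(-1) + e_3·(0) + e_4·(1) = 0
T: e_1·(-1) + e_2·(2) + e_3·(-1) + e_4·(2) = 0
Solving this homogeneous linear system for the smallest-integer solution (first nonzero entry positive) gives (3, 4, 1, -2).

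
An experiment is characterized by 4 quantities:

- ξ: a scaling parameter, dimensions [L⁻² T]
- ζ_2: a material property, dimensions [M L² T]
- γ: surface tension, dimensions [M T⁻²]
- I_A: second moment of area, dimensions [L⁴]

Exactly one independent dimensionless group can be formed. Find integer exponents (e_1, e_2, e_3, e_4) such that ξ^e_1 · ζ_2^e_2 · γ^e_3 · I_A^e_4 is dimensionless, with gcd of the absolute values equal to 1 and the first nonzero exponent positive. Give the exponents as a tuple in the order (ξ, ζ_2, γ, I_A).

M: e_1·(0) + e_2·(1) + e_3·(1) + e_4·(0) = 0
L: e_1·(-2) + e_2·(2) + e_3·(0) + e_4·(4) = 0
T: e_1·(1) + e_2·(1) + e_3·(-2) + e_4·(0) = 0
Solving this homogeneous linear system for the smallest-integer solution (first nonzero entry positive) gives (3, -1, 1, 2).

(3, -1, 1, 2)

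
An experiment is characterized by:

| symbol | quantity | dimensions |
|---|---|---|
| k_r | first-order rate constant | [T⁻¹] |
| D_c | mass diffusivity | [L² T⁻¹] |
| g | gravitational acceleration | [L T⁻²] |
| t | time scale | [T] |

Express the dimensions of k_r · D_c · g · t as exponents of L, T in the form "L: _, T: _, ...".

Collect each base-dimension exponent across the product:
  L: (0) + (2) + (1) + (0) = 3
  T: (-1) + (-1) + (-2) + (1) = -3
So the dimensions are [L³ T⁻³].

L: 3, T: -3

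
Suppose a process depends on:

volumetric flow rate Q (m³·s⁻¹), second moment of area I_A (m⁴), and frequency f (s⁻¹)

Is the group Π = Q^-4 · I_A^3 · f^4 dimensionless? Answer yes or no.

Sum the exponent of each base dimension across the product:
  L: −4·[Q]_L + 3·[I_A]_L + 4·[f]_L = −4·(3) + 3·(4) + 4·(0) = 0
  T: −4·[Q]_T + 3·[I_A]_T + 4·[f]_T = −4·(-1) + 3·(0) + 4·(-1) = 0
All base exponents vanish — dimensionless.

yes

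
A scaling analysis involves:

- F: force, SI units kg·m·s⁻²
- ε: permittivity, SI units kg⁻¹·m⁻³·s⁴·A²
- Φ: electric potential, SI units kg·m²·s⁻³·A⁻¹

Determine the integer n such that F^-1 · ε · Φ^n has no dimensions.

Balance the M exponent: (1)·n from Φ, plus −(1) + (-1) = -2 from the rest, must sum to zero.
n − 2 = 0, so n = 2.

2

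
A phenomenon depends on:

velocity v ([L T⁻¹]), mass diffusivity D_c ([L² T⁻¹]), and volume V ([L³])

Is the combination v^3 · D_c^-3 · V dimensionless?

yes

Sum the exponent of each base dimension across the product:
  M: 3·[v]_M − 3·[D_c]_M + [V]_M = 3·(0) − 3·(0) + (0) = 0
  L: 3·[v]_L − 3·[D_c]_L + [V]_L = 3·(1) − 3·(2) + (3) = 0
  T: 3·[v]_T − 3·[D_c]_T + [V]_T = 3·(-1) − 3·(-1) + (0) = 0
All base exponents vanish — dimensionless.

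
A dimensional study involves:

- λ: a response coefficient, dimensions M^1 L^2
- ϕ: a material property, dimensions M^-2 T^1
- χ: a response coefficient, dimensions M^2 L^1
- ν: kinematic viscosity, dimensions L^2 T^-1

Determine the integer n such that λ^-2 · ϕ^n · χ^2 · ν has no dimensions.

Balance the M exponent: (-2)·n from ϕ, plus −2·(1) + 2·(2) + (0) = 2 from the rest, must sum to zero.
-2n + 2 = 0, so n = 1.

1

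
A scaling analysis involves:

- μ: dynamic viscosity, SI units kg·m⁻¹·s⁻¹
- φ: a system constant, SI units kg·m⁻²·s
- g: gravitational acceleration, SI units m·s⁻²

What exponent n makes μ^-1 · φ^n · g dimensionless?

Balance the M exponent: (1)·n from φ, plus −(1) + (0) = -1 from the rest, must sum to zero.
n − 1 = 0, so n = 1.

1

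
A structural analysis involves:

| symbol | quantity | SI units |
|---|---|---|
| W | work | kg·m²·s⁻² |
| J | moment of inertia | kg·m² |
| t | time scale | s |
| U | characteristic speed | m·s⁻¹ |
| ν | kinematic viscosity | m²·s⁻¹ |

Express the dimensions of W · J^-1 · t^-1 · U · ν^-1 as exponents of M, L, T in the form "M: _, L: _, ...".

Collect each base-dimension exponent across the product:
  M: (1) − (1) − (0) + (0) − (0) = 0
  L: (2) − (2) − (0) + (1) − (2) = -1
  T: (-2) − (0) − (1) + (-1) − (-1) = -3
So the dimensions are [L⁻¹ T⁻³].

M: 0, L: -1, T: -3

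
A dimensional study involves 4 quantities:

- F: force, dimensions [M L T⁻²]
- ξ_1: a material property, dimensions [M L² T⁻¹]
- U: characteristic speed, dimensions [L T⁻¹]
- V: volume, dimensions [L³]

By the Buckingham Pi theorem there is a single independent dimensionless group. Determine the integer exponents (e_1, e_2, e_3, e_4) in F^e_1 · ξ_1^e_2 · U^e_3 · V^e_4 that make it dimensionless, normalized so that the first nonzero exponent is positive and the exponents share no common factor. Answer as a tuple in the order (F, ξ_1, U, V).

M: e_1·(1) + e_2·(1) + e_3·(0) + e_4·(0) = 0
L: e_1·(1) + e_2·(2) + e_3·(1) + e_4·(3) = 0
T: e_1·(-2) + e_2·(-1) + e_3·(-1) + e_4·(0) = 0
Solving this homogeneous linear system for the smallest-integer solution (first nonzero entry positive) gives (3, -3, -3, 2).

(3, -3, -3, 2)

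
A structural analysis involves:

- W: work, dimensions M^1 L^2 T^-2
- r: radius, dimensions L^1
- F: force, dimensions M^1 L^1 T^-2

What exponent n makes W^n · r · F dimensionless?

-1

Balance the M exponent: (1)·n from W, plus (0) + (1) = 1 from the rest, must sum to zero.
n + 1 = 0, so n = -1.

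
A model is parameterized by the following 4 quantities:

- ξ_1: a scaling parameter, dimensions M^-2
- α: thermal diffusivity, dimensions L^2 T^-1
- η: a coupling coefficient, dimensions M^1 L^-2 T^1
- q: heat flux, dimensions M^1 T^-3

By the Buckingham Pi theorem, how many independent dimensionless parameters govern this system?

1

There are 4 variables and 3 base dimensions (M, L, T).
The dimension matrix has rank 3.
Independent dimensionless groups: 4 − 3 = 1.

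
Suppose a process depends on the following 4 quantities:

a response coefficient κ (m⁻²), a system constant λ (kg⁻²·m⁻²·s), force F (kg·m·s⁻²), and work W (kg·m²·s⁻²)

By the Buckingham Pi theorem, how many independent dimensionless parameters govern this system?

There are 4 variables and 3 base dimensions (M, L, T).
The dimension matrix has rank 3.
Independent dimensionless groups: 4 − 3 = 1.

1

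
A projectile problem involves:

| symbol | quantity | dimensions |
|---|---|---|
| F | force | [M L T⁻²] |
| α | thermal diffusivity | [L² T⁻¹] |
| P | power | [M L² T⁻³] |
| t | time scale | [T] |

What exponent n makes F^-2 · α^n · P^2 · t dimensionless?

-1

Balance the L exponent: (2)·n from α, plus −2·(1) + 2·(2) + (0) = 2 from the rest, must sum to zero.
2n + 2 = 0, so n = -1.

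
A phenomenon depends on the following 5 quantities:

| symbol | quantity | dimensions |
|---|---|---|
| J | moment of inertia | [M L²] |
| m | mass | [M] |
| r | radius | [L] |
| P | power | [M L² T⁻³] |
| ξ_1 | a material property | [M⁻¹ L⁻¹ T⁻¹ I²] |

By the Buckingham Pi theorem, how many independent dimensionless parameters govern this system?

There are 5 variables and 4 base dimensions (M, L, T, I).
The dimension matrix has rank 4.
Independent dimensionless groups: 5 − 4 = 1.

1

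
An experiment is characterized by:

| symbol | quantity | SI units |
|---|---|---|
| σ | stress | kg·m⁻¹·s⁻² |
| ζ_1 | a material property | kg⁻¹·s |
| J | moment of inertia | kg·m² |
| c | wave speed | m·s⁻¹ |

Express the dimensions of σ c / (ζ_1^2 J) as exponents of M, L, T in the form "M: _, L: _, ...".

Collect each base-dimension exponent across the product:
  M: (1) − 2·(-1) − (1) + (0) = 2
  L: (-1) − 2·(0) − (2) + (1) = -2
  T: (-2) − 2·(1) − (0) + (-1) = -5
So the dimensions are [M² L⁻² T⁻⁵].

M: 2, L: -2, T: -5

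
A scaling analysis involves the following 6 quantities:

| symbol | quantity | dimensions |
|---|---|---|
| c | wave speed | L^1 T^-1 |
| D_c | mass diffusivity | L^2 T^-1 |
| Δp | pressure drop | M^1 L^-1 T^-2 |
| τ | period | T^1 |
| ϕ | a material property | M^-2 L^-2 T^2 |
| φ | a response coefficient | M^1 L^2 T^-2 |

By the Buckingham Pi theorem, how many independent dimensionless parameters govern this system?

There are 6 variables and 3 base dimensions (M, L, T).
The dimension matrix has rank 3.
Independent dimensionless groups: 6 − 3 = 3.

3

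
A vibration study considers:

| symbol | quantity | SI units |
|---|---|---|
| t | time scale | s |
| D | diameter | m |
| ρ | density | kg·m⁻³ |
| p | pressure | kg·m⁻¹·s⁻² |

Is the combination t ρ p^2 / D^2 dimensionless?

no

Sum the exponent of each base dimension across the product:
  M: [t]_M − 2·[D]_M + [ρ]_M + 2·[p]_M = (0) − 2·(0) + (1) + 2·(1) = 3
  L: [t]_L − 2·[D]_L + [ρ]_L + 2·[p]_L = (0) − 2·(1) + (-3) + 2·(-1) = -7
  T: [t]_T − 2·[D]_T + [ρ]_T + 2·[p]_T = (1) − 2·(0) + (0) + 2·(-2) = -3
Net dimensions [M³ L⁻⁷ T⁻³] ≠ [1] — not dimensionless.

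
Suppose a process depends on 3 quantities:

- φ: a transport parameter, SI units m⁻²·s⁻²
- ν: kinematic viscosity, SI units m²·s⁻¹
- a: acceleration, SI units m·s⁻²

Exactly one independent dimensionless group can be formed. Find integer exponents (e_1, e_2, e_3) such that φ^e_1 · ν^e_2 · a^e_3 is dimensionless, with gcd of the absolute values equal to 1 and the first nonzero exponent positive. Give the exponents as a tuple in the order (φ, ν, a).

(1, 2, -2)

L: e_1·(-2) + e_2·(2) + e_3·(1) = 0
T: e_1·(-2) + e_2·(-1) + e_3·(-2) = 0
Solving this homogeneous linear system for the smallest-integer solution (first nonzero entry positive) gives (1, 2, -2).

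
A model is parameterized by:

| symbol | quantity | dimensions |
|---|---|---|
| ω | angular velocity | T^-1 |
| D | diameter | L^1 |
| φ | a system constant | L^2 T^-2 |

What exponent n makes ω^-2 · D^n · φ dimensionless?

-2

Balance the L exponent: (1)·n from D, plus −2·(0) + (2) = 2 from the rest, must sum to zero.
n + 2 = 0, so n = -2.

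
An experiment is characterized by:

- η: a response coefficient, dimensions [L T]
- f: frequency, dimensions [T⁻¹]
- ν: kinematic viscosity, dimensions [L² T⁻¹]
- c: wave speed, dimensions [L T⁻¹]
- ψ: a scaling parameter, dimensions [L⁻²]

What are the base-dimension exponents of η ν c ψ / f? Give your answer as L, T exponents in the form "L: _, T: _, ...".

Collect each base-dimension exponent across the product:
  L: (1) − (0) + (2) + (1) + (-2) = 2
  T: (1) − (-1) + (-1) + (-1) + (0) = 0
So the dimensions are [L²].

L: 2, T: 0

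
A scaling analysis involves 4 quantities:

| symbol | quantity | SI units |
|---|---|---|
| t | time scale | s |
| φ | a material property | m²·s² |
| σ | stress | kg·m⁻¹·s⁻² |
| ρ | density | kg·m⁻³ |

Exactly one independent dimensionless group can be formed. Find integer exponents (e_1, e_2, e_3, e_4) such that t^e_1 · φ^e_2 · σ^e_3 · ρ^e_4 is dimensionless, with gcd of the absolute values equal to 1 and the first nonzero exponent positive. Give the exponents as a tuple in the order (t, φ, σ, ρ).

M: e_1·(0) + e_2·(0) + e_3·(1) + e_4·(1) = 0
L: e_1·(0) + e_2·(2) + e_3·(-1) + e_4·(-3) = 0
T: e_1·(1) + e_2·(2) + e_3·(-2) + e_4·(0) = 0
Solving this homogeneous linear system for the smallest-integer solution (first nonzero entry positive) gives (4, -1, 1, -1).

(4, -1, 1, -1)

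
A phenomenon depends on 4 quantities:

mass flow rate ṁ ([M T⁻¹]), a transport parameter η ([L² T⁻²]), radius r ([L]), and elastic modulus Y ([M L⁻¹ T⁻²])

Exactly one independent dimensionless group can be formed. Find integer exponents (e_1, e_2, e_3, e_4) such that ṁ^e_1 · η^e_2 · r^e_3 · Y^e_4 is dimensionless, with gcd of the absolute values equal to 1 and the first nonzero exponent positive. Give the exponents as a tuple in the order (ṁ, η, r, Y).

(2, 1, -4, -2)

M: e_1·(1) + e_2·(0) + e_3·(0) + e_4·(1) = 0
L: e_1·(0) + e_2·(2) + e_3·(1) + e_4·(-1) = 0
T: e_1·(-1) + e_2·(-2) + e_3·(0) + e_4·(-2) = 0
Solving this homogeneous linear system for the smallest-integer solution (first nonzero entry positive) gives (2, 1, -4, -2).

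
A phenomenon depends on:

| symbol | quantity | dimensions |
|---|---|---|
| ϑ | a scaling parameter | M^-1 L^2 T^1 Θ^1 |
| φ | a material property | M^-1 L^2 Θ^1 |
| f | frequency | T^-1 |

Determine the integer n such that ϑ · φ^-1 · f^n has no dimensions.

Balance the T exponent: (-1)·n from f, plus (1) − (0) = 1 from the rest, must sum to zero.
−n + 1 = 0, so n = 1.

1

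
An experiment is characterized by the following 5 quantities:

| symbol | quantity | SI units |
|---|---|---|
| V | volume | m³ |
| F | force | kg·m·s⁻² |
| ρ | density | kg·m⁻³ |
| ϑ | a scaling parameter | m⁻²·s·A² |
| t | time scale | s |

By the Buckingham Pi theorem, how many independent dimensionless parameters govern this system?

There are 5 variables and 4 base dimensions (M, L, T, I).
The dimension matrix has rank 4.
Independent dimensionless groups: 5 − 4 = 1.

1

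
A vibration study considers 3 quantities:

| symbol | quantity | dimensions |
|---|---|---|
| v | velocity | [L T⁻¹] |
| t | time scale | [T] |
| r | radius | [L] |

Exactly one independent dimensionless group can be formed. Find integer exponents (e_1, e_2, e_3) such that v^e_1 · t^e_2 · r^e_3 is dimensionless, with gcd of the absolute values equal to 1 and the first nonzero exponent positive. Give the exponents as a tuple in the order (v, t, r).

(1, 1, -1)

L: e_1·(1) + e_2·(0) + e_3·(1) = 0
T: e_1·(-1) + e_2·(1) + e_3·(0) = 0
Solving this homogeneous linear system for the smallest-integer solution (first nonzero entry positive) gives (1, 1, -1).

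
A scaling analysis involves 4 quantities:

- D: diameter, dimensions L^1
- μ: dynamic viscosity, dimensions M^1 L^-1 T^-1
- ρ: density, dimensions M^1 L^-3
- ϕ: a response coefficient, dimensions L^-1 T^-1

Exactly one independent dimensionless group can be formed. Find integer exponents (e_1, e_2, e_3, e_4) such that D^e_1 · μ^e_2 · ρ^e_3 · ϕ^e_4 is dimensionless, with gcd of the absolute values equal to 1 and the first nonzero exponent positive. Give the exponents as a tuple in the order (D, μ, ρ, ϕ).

(3, -1, 1, 1)

M: e_1·(0) + e_2·(1) + e_3·(1) + e_4·(0) = 0
L: e_1·(1) + e_2·(-1) + e_3·(-3) + e_4·(-1) = 0
T: e_1·(0) + e_2·(-1) + e_3·(0) + e_4·(-1) = 0
Solving this homogeneous linear system for the smallest-integer solution (first nonzero entry positive) gives (3, -1, 1, 1).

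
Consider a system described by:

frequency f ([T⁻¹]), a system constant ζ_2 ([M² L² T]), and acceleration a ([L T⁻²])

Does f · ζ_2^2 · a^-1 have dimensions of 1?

Sum the exponent of each base dimension across the product:
  M: [f]_M + 2·[ζ_2]_M − [a]_M = (0) + 2·(2) − (0) = 4
  L: [f]_L + 2·[ζ_2]_L − [a]_L = (0) + 2·(2) − (1) = 3
  T: [f]_T + 2·[ζ_2]_T − [a]_T = (-1) + 2·(1) − (-2) = 3
Net dimensions [M⁴ L³ T³] ≠ [1] — not dimensionless.

no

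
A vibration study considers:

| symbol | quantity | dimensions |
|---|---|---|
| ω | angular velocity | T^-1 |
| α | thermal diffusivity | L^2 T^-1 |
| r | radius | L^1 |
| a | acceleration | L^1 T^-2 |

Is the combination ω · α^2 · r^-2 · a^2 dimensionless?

Sum the exponent of each base dimension across the product:
  L: [ω]_L + 2·[α]_L − 2·[r]_L + 2·[a]_L = (0) + 2·(2) − 2·(1) + 2·(1) = 4
  T: [ω]_T + 2·[α]_T − 2·[r]_T + 2·[a]_T = (-1) + 2·(-1) − 2·(0) + 2·(-2) = -7
Net dimensions [L⁴ T⁻⁷] ≠ [1] — not dimensionless.

no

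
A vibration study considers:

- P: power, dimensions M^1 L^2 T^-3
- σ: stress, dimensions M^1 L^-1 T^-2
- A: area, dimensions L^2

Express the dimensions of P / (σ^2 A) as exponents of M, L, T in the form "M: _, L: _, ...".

M: -1, L: 2, T: 1

Collect each base-dimension exponent across the product:
  M: (1) − 2·(1) − (0) = -1
  L: (2) − 2·(-1) − (2) = 2
  T: (-3) − 2·(-2) − (0) = 1
So the dimensions are [M⁻¹ L² T].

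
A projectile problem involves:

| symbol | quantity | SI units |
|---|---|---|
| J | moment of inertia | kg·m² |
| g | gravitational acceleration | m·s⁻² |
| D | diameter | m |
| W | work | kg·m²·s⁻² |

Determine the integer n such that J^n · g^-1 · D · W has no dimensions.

-1

Balance the M exponent: (1)·n from J, plus −(0) + (0) + (1) = 1 from the rest, must sum to zero.
n + 1 = 0, so n = -1.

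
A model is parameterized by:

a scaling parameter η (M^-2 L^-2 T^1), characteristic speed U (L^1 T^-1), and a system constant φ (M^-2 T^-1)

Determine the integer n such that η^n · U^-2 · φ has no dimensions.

Balance the M exponent: (-2)·n from η, plus −2·(0) + (-2) = -2 from the rest, must sum to zero.
-2n − 2 = 0, so n = -1.

-1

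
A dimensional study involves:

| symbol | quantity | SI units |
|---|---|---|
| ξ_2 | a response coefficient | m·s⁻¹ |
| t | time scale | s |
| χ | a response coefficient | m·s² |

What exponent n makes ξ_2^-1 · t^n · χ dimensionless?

-3

Balance the T exponent: (1)·n from t, plus −(-1) + (2) = 3 from the rest, must sum to zero.
n + 3 = 0, so n = -3.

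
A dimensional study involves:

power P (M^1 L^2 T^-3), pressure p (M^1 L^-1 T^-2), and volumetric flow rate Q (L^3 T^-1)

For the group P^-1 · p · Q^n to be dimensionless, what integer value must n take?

Balance the L exponent: (3)·n from Q, plus −(2) + (-1) = -3 from the rest, must sum to zero.
3n − 3 = 0, so n = 1.

1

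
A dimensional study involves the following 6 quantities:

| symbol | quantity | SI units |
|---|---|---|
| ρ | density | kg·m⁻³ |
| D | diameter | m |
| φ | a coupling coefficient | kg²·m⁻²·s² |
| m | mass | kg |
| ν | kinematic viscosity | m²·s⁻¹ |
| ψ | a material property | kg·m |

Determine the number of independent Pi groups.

3

There are 6 variables and 3 base dimensions (M, L, T).
The dimension matrix has rank 3.
Independent dimensionless groups: 6 − 3 = 3.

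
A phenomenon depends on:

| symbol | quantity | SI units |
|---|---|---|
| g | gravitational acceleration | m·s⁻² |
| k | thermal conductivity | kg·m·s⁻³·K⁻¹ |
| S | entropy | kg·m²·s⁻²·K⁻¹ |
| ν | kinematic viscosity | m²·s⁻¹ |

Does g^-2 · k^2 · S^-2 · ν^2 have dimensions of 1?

yes

Sum the exponent of each base dimension across the product:
  M: −2·[g]_M + 2·[k]_M − 2·[S]_M + 2·[ν]_M = −2·(0) + 2·(1) − 2·(1) + 2·(0) = 0
  L: −2·[g]_L + 2·[k]_L − 2·[S]_L + 2·[ν]_L = −2·(1) + 2·(1) − 2·(2) + 2·(2) = 0
  T: −2·[g]_T + 2·[k]_T − 2·[S]_T + 2·[ν]_T = −2·(-2) + 2·(-3) − 2·(-2) + 2·(-1) = 0
  Θ: −2·[g]_Θ + 2·[k]_Θ − 2·[S]_Θ + 2·[ν]_Θ = −2·(0) + 2·(-1) − 2·(-1) + 2·(0) = 0
All base exponents vanish — dimensionless.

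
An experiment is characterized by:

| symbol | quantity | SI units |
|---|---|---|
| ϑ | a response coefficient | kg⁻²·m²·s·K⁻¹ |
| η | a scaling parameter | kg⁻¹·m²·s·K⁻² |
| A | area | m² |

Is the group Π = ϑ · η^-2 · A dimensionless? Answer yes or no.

Sum the exponent of each base dimension across the product:
  M: [ϑ]_M − 2·[η]_M + [A]_M = (-2) − 2·(-1) + (0) = 0
  L: [ϑ]_L − 2·[η]_L + [A]_L = (2) − 2·(2) + (2) = 0
  T: [ϑ]_T − 2·[η]_T + [A]_T = (1) − 2·(1) + (0) = -1
  Θ: [ϑ]_Θ − 2·[η]_Θ + [A]_Θ = (-1) − 2·(-2) + (0) = 3
Net dimensions [T⁻¹ Θ³] ≠ [1] — not dimensionless.

no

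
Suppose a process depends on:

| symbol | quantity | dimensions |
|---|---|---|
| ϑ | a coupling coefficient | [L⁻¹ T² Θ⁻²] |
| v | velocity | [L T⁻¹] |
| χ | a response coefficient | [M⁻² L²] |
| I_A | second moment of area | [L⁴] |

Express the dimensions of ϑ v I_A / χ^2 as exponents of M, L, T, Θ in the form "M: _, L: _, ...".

M: 4, L: 0, T: 1, Θ: -2

Collect each base-dimension exponent across the product:
  M: (0) + (0) − 2·(-2) + (0) = 4
  L: (-1) + (1) − 2·(2) + (4) = 0
  T: (2) + (-1) − 2·(0) + (0) = 1
  Θ: (-2) + (0) − 2·(0) + (0) = -2
So the dimensions are [M⁴ T Θ⁻²].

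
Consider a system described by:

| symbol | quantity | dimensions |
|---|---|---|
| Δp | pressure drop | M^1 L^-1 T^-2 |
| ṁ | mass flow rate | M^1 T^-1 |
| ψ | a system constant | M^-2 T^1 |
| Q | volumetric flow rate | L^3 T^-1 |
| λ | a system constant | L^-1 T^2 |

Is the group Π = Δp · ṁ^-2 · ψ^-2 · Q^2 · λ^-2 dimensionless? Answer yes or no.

Sum the exponent of each base dimension across the product:
  M: [Δp]_M − 2·[ṁ]_M − 2·[ψ]_M + 2·[Q]_M − 2·[λ]_M = (1) − 2·(1) − 2·(-2) + 2·(0) − 2·(0) = 3
  L: [Δp]_L − 2·[ṁ]_L − 2·[ψ]_L + 2·[Q]_L − 2·[λ]_L = (-1) − 2·(0) − 2·(0) + 2·(3) − 2·(-1) = 7
  T: [Δp]_T − 2·[ṁ]_T − 2·[ψ]_T + 2·[Q]_T − 2·[λ]_T = (-2) − 2·(-1) − 2·(1) + 2·(-1) − 2·(2) = -8
Net dimensions [M³ L⁷ T⁻⁸] ≠ [1] — not dimensionless.

no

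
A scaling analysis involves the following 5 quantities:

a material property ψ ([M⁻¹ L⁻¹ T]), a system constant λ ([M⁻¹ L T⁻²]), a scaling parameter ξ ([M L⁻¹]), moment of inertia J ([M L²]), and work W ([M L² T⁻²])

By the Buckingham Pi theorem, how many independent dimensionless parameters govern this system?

There are 5 variables and 3 base dimensions (M, L, T).
The dimension matrix has rank 3.
Independent dimensionless groups: 5 − 3 = 2.

2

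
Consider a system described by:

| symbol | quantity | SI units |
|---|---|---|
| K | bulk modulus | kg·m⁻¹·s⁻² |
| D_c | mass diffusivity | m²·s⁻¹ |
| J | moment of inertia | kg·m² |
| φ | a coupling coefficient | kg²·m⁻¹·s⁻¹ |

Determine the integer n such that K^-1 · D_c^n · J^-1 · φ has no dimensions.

Balance the L exponent: (2)·n from D_c, plus −(-1) − (2) + (-1) = -2 from the rest, must sum to zero.
2n − 2 = 0, so n = 1.

1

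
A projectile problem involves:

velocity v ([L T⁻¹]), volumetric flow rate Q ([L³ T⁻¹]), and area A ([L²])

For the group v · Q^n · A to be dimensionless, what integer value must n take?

Balance the L exponent: (3)·n from Q, plus (1) + (2) = 3 from the rest, must sum to zero.
3n + 3 = 0, so n = -1.

-1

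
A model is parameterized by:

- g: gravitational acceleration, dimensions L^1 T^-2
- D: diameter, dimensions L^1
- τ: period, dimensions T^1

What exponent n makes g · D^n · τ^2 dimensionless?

Balance the L exponent: (1)·n from D, plus (1) + 2·(0) = 1 from the rest, must sum to zero.
n + 1 = 0, so n = -1.

-1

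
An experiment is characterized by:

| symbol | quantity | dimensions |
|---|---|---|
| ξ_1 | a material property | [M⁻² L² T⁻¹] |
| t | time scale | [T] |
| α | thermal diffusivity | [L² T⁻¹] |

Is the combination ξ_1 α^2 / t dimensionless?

Sum the exponent of each base dimension across the product:
  M: [ξ_1]_M − [t]_M + 2·[α]_M = (-2) − (0) + 2·(0) = -2
  L: [ξ_1]_L − [t]_L + 2·[α]_L = (2) − (0) + 2·(2) = 6
  T: [ξ_1]_T − [t]_T + 2·[α]_T = (-1) − (1) + 2·(-1) = -4
Net dimensions [M⁻² L⁶ T⁻⁴] ≠ [1] — not dimensionless.

no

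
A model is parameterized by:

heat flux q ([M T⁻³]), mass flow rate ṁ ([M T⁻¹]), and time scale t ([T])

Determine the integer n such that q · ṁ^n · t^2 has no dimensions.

-1

Balance the M exponent: (1)·n from ṁ, plus (1) + 2·(0) = 1 from the rest, must sum to zero.
n + 1 = 0, so n = -1.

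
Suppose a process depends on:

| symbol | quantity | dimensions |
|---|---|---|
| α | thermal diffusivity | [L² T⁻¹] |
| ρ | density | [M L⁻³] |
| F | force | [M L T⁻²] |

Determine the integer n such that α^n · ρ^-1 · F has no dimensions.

-2

Balance the L exponent: (2)·n from α, plus −(-3) + (1) = 4 from the rest, must sum to zero.
2n + 4 = 0, so n = -2.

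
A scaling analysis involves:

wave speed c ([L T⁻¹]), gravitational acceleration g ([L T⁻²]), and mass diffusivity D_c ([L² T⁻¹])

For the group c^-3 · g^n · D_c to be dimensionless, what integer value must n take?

Balance the L exponent: (1)·n from g, plus −3·(1) + (2) = -1 from the rest, must sum to zero.
n − 1 = 0, so n = 1.

1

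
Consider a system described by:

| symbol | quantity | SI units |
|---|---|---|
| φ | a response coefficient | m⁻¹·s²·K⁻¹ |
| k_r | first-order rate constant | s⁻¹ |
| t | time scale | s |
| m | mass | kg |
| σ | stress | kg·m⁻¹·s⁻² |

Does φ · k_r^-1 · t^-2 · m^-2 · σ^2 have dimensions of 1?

no

Sum the exponent of each base dimension across the product:
  M: [φ]_M − [k_r]_M − 2·[t]_M − 2·[m]_M + 2·[σ]_M = (0) − (0) − 2·(0) − 2·(1) + 2·(1) = 0
  L: [φ]_L − [k_r]_L − 2·[t]_L − 2·[m]_L + 2·[σ]_L = (-1) − (0) − 2·(0) − 2·(0) + 2·(-1) = -3
  T: [φ]_T − [k_r]_T − 2·[t]_T − 2·[m]_T + 2·[σ]_T = (2) − (-1) − 2·(1) − 2·(0) + 2·(-2) = -3
  Θ: [φ]_Θ − [k_r]_Θ − 2·[t]_Θ − 2·[m]_Θ + 2·[σ]_Θ = (-1) − (0) − 2·(0) − 2·(0) + 2·(0) = -1
Net dimensions [L⁻³ T⁻³ Θ⁻¹] ≠ [1] — not dimensionless.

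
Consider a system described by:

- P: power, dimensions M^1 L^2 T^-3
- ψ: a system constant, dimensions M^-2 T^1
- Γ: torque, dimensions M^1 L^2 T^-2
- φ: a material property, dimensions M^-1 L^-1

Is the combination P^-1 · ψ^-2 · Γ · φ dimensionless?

Sum the exponent of each base dimension across the product:
  M: −[P]_M − 2·[ψ]_M + [Γ]_M + [φ]_M = −(1) − 2·(-2) + (1) + (-1) = 3
  L: −[P]_L − 2·[ψ]_L + [Γ]_L + [φ]_L = −(2) − 2·(0) + (2) + (-1) = -1
  T: −[P]_T − 2·[ψ]_T + [Γ]_T + [φ]_T = −(-3) − 2·(1) + (-2) + (0) = -1
Net dimensions [M³ L⁻¹ T⁻¹] ≠ [1] — not dimensionless.

no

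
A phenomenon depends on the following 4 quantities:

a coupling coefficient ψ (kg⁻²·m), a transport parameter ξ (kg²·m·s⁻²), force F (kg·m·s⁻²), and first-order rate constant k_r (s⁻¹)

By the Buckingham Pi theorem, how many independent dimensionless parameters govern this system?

1

There are 4 variables and 3 base dimensions (M, L, T).
The dimension matrix has rank 3.
Independent dimensionless groups: 4 − 3 = 1.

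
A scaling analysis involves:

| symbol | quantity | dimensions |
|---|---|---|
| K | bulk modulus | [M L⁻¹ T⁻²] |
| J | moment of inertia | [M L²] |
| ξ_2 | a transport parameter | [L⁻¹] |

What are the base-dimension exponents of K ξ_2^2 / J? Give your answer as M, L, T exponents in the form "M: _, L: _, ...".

Collect each base-dimension exponent across the product:
  M: (1) − (1) + 2·(0) = 0
  L: (-1) − (2) + 2·(-1) = -5
  T: (-2) − (0) + 2·(0) = -2
So the dimensions are [L⁻⁵ T⁻²].

M: 0, L: -5, T: -2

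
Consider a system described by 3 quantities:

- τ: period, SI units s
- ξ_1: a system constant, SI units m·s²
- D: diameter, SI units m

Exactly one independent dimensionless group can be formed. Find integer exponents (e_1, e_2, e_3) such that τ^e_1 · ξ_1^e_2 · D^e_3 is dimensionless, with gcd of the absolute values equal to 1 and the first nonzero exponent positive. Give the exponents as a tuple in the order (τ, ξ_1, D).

L: e_1·(0) + e_2·(1) + e_3·(1) = 0
T: e_1·(1) + e_2·(2) + e_3·(0) = 0
Solving this homogeneous linear system for the smallest-integer solution (first nonzero entry positive) gives (2, -1, 1).

(2, -1, 1)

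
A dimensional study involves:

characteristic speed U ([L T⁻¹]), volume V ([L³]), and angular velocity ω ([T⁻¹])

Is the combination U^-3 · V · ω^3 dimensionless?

Sum the exponent of each base dimension across the product:
  L: −3·[U]_L + [V]_L + 3·[ω]_L = −3·(1) + (3) + 3·(0) = 0
  T: −3·[U]_T + [V]_T + 3·[ω]_T = −3·(-1) + (0) + 3·(-1) = 0
All base exponents vanish — dimensionless.

yes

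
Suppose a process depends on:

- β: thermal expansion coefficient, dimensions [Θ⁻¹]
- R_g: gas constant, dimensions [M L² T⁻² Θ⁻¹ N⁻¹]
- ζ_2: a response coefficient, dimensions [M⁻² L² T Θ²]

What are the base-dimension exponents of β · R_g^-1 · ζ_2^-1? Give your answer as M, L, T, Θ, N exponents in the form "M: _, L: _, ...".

M: 1, L: -4, T: 1, Θ: -2, N: 1

Collect each base-dimension exponent across the product:
  M: (0) − (1) − (-2) = 1
  L: (0) − (2) − (2) = -4
  T: (0) − (-2) − (1) = 1
  Θ: (-1) − (-1) − (2) = -2
  N: (0) − (-1) − (0) = 1
So the dimensions are [M L⁻⁴ T Θ⁻² N].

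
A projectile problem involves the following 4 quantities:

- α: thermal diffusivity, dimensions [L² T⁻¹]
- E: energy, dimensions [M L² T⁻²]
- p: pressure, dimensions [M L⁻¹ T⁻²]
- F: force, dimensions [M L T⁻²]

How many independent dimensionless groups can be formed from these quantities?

There are 4 variables and 3 base dimensions (M, L, T).
The dimension matrix has rank 3.
Independent dimensionless groups: 4 − 3 = 1.

1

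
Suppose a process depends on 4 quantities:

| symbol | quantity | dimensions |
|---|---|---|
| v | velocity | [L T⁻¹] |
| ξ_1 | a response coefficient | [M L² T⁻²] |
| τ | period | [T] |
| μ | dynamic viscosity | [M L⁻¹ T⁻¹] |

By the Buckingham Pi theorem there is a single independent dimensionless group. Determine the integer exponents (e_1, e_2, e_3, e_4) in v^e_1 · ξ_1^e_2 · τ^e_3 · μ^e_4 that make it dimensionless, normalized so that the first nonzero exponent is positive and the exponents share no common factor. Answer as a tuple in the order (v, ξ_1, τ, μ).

M: e_1·(0) + e_2·(1) + e_3·(0) + e_4·(1) = 0
L: e_1·(1) + e_2·(2) + e_3·(0) + e_4·(-1) = 0
T: e_1·(-1) + e_2·(-2) + e_3·(1) + e_4·(-1) = 0
Solving this homogeneous linear system for the smallest-integer solution (first nonzero entry positive) gives (3, -1, 2, 1).

(3, -1, 2, 1)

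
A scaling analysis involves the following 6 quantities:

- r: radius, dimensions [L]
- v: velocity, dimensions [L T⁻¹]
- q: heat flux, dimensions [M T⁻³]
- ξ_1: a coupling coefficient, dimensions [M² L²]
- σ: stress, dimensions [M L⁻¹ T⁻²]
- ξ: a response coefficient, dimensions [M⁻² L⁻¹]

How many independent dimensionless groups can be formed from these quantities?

3

There are 6 variables and 3 base dimensions (M, L, T).
The dimension matrix has rank 3.
Independent dimensionless groups: 6 − 3 = 3.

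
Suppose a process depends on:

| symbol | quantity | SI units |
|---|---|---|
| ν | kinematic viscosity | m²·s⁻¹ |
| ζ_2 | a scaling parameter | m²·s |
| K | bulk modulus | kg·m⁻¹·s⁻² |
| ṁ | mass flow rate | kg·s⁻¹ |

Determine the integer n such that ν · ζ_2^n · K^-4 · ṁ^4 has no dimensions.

Balance the L exponent: (2)·n from ζ_2, plus (2) − 4·(-1) + 4·(0) = 6 from the rest, must sum to zero.
2n + 6 = 0, so n = -3.

-3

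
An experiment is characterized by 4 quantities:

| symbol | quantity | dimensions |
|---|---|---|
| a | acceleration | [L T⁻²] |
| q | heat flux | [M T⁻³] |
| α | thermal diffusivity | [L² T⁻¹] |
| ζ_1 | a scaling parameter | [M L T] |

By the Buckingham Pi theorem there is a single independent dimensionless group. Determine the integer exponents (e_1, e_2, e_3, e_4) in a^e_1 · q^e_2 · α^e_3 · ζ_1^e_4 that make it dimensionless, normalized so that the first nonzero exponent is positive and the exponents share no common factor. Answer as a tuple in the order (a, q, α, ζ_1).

M: e_1·(0) + e_2·(1) + e_3·(0) + e_4·(1) = 0
L: e_1·(1) + e_2·(0) + e_3·(2) + e_4·(1) = 0
T: e_1·(-2) + e_2·(-3) + e_3·(-1) + e_4·(1) = 0
Solving this homogeneous linear system for the smallest-integer solution (first nonzero entry positive) gives (3, -1, -2, 1).

(3, -1, -2, 1)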